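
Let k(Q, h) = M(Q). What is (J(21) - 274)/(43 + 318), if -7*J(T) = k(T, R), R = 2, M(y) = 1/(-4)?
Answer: -7671/10108 ≈ -0.75890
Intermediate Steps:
M(y) = -¼
k(Q, h) = -¼
J(T) = 1/28 (J(T) = -⅐*(-¼) = 1/28)
(J(21) - 274)/(43 + 318) = (1/28 - 274)/(43 + 318) = -7671/28/361 = -7671/28*1/361 = -7671/10108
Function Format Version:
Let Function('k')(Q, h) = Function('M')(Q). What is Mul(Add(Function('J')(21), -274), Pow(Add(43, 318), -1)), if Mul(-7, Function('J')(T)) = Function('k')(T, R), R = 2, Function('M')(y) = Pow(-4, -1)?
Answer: Rational(-7671, 10108) ≈ -0.75890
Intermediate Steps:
Function('M')(y) = Rational(-1, 4)
Function('k')(Q, h) = Rational(-1, 4)
Function('J')(T) = Rational(1, 28) (Function('J')(T) = Mul(Rational(-1, 7), Rational(-1, 4)) = Rational(1, 28))
Mul(Add(Function('J')(21), -274), Pow(Add(43, 318), -1)) = Mul(Add(Rational(1, 28), -274), Pow(Add(43, 318), -1)) = Mul(Rational(-7671, 28), Pow(361, -1)) = Mul(Rational(-7671, 28), Rational(1, 361)) = Rational(-7671, 10108)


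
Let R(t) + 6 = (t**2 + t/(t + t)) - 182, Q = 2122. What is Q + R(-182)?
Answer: 70117/2 ≈ 35059.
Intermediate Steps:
R(t) = -375/2 + t**2 (R(t) = -6 + ((t**2 + t/(t + t)) - 182) = -6 + ((t**2 + t/((2*t))) - 182) = -6 + ((t**2 + (1/(2*t))*t) - 182) = -6 + ((t**2 + 1/2) - 182) = -6 + ((1/2 + t**2) - 182) = -6 + (-363/2 + t**2) = -375/2 + t**2)
Q + R(-182) = 2122 + (-375/2 + (-182)**2) = 2122 + (-375/2 + 33124) = 2122 + 65873/2 = 70117/2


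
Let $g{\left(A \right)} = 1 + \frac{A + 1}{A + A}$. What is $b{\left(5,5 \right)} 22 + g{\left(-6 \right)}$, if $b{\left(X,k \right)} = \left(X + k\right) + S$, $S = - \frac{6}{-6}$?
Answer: $\frac{2921}{12} \approx 243.42$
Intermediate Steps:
$S = 1$ ($S = \left(-6\right) \left(- \frac{1}{6}\right) = 1$)
$b{\left(X,k \right)} = 1 + X + k$ ($b{\left(X,k \right)} = \left(X + k\right) + 1 = 1 + X + k$)
$g{\left(A \right)} = 1 + \frac{1 + A}{2 A}$
$b{\left(5,5 \right)} 22 + g{\left(-6 \right)} = \left(1 + 5 + 5\right) 22 + \frac{1 + 3 \left(-6\right)}{2 \left(-6\right)} = 11 \cdot 22 + \frac{1}{2} \left(- \frac{1}{6}\right) \left(1 - 18\right) = 242 + \frac{1}{2} \left(- \frac{1}{6}\right) \left(-17\right) = 242 + \frac{17}{12} = \frac{2921}{12}$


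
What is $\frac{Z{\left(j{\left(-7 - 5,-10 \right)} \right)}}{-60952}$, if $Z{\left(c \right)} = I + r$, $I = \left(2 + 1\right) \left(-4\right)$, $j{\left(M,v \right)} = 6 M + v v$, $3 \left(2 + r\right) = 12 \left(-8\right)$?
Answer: $\frac{23}{30476} \approx 0.00075469$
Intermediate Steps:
$r = -34$ ($r = -2 + \frac{12 \left(-8\right)}{3} = -2 + \frac{1}{3} \left(-96\right) = -2 - 32 = -34$)
$j{\left(M,v \right)} = v^{2} + 6 M$ ($j{\left(M,v \right)} = 6 M + v^{2} = v^{2} + 6 M$)
$I = -12$ ($I = 3 \left(-4\right) = -12$)
$Z{\left(c \right)} = -46$ ($Z{\left(c \right)} = -12 - 34 = -46$)
$\frac{Z{\left(j{\left(-7 - 5,-10 \right)} \right)}}{-60952} = - \frac{46}{-60952} = \left(-46\right) \left(- \frac{1}{60952}\right) = \frac{23}{30476}$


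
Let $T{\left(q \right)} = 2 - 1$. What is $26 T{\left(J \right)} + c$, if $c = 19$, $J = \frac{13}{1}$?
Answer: $45$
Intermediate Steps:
$J = 13$ ($J = 13 \cdot 1 = 13$)
$T{\left(q \right)} = 1$ ($T{\left(q \right)} = 2 - 1 = 1$)
$26 T{\left(J \right)} + c = 26 \cdot 1 + 19 = 26 + 19 = 45$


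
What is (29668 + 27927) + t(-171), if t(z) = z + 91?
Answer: 57515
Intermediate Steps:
t(z) = 91 + z
(29668 + 27927) + t(-171) = (29668 + 27927) + (91 - 171) = 57595 - 80 = 57515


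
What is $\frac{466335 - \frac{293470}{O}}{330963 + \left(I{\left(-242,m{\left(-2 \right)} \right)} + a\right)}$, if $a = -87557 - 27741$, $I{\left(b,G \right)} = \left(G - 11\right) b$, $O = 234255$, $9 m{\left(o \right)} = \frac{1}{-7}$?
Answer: $\frac{65544607173}{30687054733} \approx 2.1359$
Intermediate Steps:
$m{\left(o \right)} = - \frac{1}{63}$ ($m{\left(o \right)} = \frac{1}{9 \left(-7\right)} = \frac{1}{9} \left(- \frac{1}{7}\right) = - \frac{1}{63}$)
$I{\left(b,G \right)} = b \left(-11 + G\right)$ ($I{\left(b,G \right)} = \left(-11 + G\right) b = b \left(-11 + G\right)$)
$a = -115298$ ($a = -87557 - 27741 = -115298$)
$\frac{466335 - \frac{293470}{O}}{330963 + \left(I{\left(-242,m{\left(-2 \right)} \right)} + a\right)} = \frac{466335 - \frac{293470}{234255}}{330963 - \left(115298 + 242 \left(-11 - \frac{1}{63}\right)\right)} = \frac{466335 - \frac{58694}{46851}}{330963 - \frac{7095826}{63}} = \frac{466335 - \frac{58694}{46851}}{330963 + \left(\frac{167948}{63} - 115298\right)} = \frac{21848202391}{46851 \left(330963 - \frac{7095826}{63}\right)} = \frac{21848202391}{46851 \cdot \frac{13754843}{63}} = \frac{21848202391}{46851} \cdot \frac{63}{13754843} = \frac{65544607173}{30687054733}$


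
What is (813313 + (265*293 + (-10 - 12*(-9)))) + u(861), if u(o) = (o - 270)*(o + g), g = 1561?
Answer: 2322458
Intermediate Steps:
u(o) = (-270 + o)*(1561 + o) (u(o) = (o - 270)*(o + 1561) = (-270 + o)*(1561 + o))
(813313 + (265*293 + (-10 - 12*(-9)))) + u(861) = (813313 + (265*293 + (-10 - 12*(-9)))) + (-421470 + 861² + 1291*861) = (813313 + (77645 + (-10 + 108))) + (-421470 + 741321 + 1111551) = (813313 + (77645 + 98)) + 1431402 = (813313 + 77743) + 1431402 = 891056 + 1431402 = 2322458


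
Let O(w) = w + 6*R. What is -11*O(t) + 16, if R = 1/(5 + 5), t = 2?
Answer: -63/5 ≈ -12.600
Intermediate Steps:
R = 1/10 ≈ 0.10000
O(w) = 3/5 + w (O(w) = w + 6*(1/10) = w + 3/5 = 3/5 + w)
-11*O(t) + 16 = -11*(3/5 + 2) + 16 = -11*13/5 + 16 = -143/5 + 16 = -63/5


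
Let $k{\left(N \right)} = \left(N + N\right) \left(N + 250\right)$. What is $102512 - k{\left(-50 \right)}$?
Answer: $122512$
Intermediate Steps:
$k{\left(N \right)} = 2 N \left(250 + N\right)$
$102512 - k{\left(-50 \right)} = 102512 - 2 \left(-50\right) \left(250 - 50\right) = 102512 - 2 \left(-50\right) 200 = 102512 - -20000 = 102512 + 20000 = 122512$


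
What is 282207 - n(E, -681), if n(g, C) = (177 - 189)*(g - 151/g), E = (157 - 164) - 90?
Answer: 27262983/97 ≈ 2.8106e+5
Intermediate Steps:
E = -97 (E = -7 - 90 = -97)
n(g, C) = -12*g + 1812/g (n(g, C) = -12*(g - 151/g) = -12*g + 1812/g)
282207 - n(E, -681) = 282207 - (-12*(-97) + 1812/(-97)) = 282207 - (1164 + 1812*(-1/97)) = 282207 - (1164 - 1812/97) = 282207 - 1*111096/97 = 282207 - 111096/97 = 27262983/97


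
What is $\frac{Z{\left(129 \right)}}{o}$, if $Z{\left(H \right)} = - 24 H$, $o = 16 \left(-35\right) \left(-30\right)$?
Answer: $- \frac{129}{700} \approx -0.18429$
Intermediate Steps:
$o = 16800$ ($o = \left(-560\right) \left(-30\right) = 16800$)
$\frac{Z{\left(129 \right)}}{o} = \frac{\left(-24\right) 129}{16800} = \left(-3096\right) \frac{1}{16800} = - \frac{129}{700}$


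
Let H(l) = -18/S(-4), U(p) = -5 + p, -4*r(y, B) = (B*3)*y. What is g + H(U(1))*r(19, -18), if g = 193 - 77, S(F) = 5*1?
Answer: -4037/5 ≈ -807.40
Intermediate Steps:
r(y, B) = -3*B*y/4 (r(y, B) = -B*3*y/4 = -3*B*y/4)
S(F) = 5
H(l) = -18/5
g = 116
g + H(U(1))*r(19, -18) = 116 - (-27)*(-18)*19/10 = 116 - 18/5*513/2 = 116 - 4617/5 = -4037/5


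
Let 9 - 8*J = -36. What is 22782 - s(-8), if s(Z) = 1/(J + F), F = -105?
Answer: 18111698/795 ≈ 22782.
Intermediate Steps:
J = 45/8 (J = 9/8 - ⅛*(-36) = 9/8 + 9/2 = 45/8 ≈ 5.6250)
s(Z) = -8/795 (s(Z) = 1/(45/8 - 105) = 1/(-795/8) = -8/795)
22782 - s(-8) = 22782 - 1*(-8/795) = 22782 + 8/795 = 18111698/795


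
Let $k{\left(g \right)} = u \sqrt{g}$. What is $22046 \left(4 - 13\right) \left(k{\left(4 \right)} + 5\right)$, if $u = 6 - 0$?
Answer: $-3373038$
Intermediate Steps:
$u = 6$ ($u = 6 + 0 = 6$)
$k{\left(g \right)} = 6 \sqrt{g}$
$22046 \left(4 - 13\right) \left(k{\left(4 \right)} + 5\right) = 22046 \left(4 - 13\right) \left(6 \sqrt{4} + 5\right) = 22046 \left(- 9 \left(6 \cdot 2 + 5\right)\right) = 22046 \left(- 9 \left(12 + 5\right)\right) = 22046 \left(\left(-9\right) 17\right) = 22046 \left(-153\right) = -3373038$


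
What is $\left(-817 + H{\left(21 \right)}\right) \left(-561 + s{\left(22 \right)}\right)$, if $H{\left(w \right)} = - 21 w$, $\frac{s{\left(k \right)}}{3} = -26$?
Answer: $803862$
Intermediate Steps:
$s{\left(k \right)} = -78$ ($s{\left(k \right)} = 3 \left(-26\right) = -78$)
$\left(-817 + H{\left(21 \right)}\right) \left(-561 + s{\left(22 \right)}\right) = \left(-817 - 441\right) \left(-561 - 78\right) = \left(-817 - 441\right) \left(-639\right) = \left(-1258\right) \left(-639\right) = 803862$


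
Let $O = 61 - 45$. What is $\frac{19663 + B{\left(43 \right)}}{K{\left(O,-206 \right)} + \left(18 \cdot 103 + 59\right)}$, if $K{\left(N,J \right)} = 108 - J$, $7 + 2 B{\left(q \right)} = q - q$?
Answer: $\frac{39319}{4454} \approx 8.8278$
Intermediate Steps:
$B{\left(q \right)} = - \frac{7}{2}$ ($B{\left(q \right)} = - \frac{7}{2} + \frac{q - q}{2} = - \frac{7}{2} + \frac{1}{2} \cdot 0 = - \frac{7}{2} + 0 = - \frac{7}{2}$)
$O = 16$ ($O = 61 - 45 = 16$)
$\frac{19663 + B{\left(43 \right)}}{K{\left(O,-206 \right)} + \left(18 \cdot 103 + 59\right)} = \frac{19663 - \frac{7}{2}}{\left(108 - -206\right) + \left(18 \cdot 103 + 59\right)} = \frac{39319}{2 \left(\left(108 + 206\right) + \left(1854 + 59\right)\right)} = \frac{39319}{2 \left(314 + 1913\right)} = \frac{39319}{2 \cdot 2227} = \frac{39319}{2} \cdot \frac{1}{2227} = \frac{39319}{4454}$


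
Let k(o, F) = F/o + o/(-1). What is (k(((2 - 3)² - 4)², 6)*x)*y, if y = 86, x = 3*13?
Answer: -27950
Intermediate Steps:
k(o, F) = -o + F/o (k(o, F) = F/o + o*(-1) = F/o - o = -o + F/o)
x = 39
(k(((2 - 3)² - 4)², 6)*x)*y = ((-((2 - 3)² - 4)² + 6/(((2 - 3)² - 4)²))*39)*86 = ((-((-1)² - 4)² + 6/(((-1)² - 4)²))*39)*86 = ((-(1 - 4)² + 6/((1 - 4)²))*39)*86 = ((-1*(-3)² + 6/((-3)²))*39)*86 = ((-1*9 + 6/9)*39)*86 = ((-9 + 6*(⅑))*39)*86 = ((-9 + ⅔)*39)*86 = -25/3*39*86 = -325*86 = -27950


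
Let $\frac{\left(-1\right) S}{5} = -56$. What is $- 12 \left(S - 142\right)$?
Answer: $-1656$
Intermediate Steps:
$S = 280$ ($S = \left(-5\right) \left(-56\right) = 280$)
$- 12 \left(S - 142\right) = - 12 \left(280 - 142\right) = \left(-12\right) 138 = -1656$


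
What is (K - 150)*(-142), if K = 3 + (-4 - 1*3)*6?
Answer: 26838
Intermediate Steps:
K = -39 (K = 3 + (-4 - 3)*6 = 3 - 7*6 = 3 - 42 = -39)
(K - 150)*(-142) = (-39 - 150)*(-142) = -189*(-142) = 26838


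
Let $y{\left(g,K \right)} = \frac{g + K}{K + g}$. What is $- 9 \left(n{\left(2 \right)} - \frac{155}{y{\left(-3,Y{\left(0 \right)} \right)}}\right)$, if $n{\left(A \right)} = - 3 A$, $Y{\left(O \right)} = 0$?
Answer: $1449$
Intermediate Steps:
$y{\left(g,K \right)} = 1$ ($y{\left(g,K \right)} = \frac{K + g}{K + g} = 1$)
$- 9 \left(n{\left(2 \right)} - \frac{155}{y{\left(-3,Y{\left(0 \right)} \right)}}\right) = - 9 \left(\left(-3\right) 2 - \frac{155}{1}\right) = - 9 \left(-6 - 155\right) = \left(-9\right) \left(-161\right) = 1449$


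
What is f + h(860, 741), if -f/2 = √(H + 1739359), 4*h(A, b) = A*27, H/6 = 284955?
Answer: 5805 - 2*√3449089 ≈ 2090.7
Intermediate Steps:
H = 1709730 (H = 6*284955 = 1709730)
h(A, b) = 27*A/4 (h(A, b) = (A*27)/4 = (27*A)/4 = 27*A/4)
f = -2*√3449089 (f = -2*√(1709730 + 1739359) = -2*√3449089 ≈ -3714.3)
f + h(860, 741) = -2*√3449089 + (27/4)*860 = -2*√3449089 + 5805 = 5805 - 2*√3449089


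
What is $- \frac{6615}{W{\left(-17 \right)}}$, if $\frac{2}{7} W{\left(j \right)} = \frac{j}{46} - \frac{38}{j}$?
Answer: $- \frac{1477980}{1459} \approx -1013.0$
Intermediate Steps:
$W{\left(j \right)} = - \frac{133}{j} + \frac{7 j}{92}$ ($W{\left(j \right)} = \frac{7 \left(\frac{j}{46} - \frac{38}{j}\right)}{2} = \frac{7 \left(- \frac{38}{j} + \frac{j}{46}\right)}{2} = - \frac{133}{j} + \frac{7 j}{92}$)
$- \frac{6615}{W{\left(-17 \right)}} = - \frac{6615}{- \frac{133}{-17} + \frac{7}{92} \left(-17\right)} = - \frac{6615}{\left(-133\right) \left(- \frac{1}{17}\right) - \frac{119}{92}} = - \frac{6615}{\frac{133}{17} - \frac{119}{92}} = - \frac{6615}{\frac{10213}{1564}} = \left(-6615\right) \frac{1564}{10213} = - \frac{1477980}{1459}$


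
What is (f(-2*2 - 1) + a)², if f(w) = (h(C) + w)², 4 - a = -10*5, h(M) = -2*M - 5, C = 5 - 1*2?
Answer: 96100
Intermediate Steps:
C = 3 (C = 5 - 2 = 3)
h(M) = -5 - 2*M
a = 54 (a = 4 - (-10)*5 = 4 - 1*(-50) = 4 + 50 = 54)
f(w) = (-11 + w)² (f(w) = ((-5 - 2*3) + w)² = ((-5 - 6) + w)² = (-11 + w)²)
(f(-2*2 - 1) + a)² = ((-11 + (-2*2 - 1))² + 54)² = ((-11 + (-4 - 1))² + 54)² = ((-11 - 5)² + 54)² = ((-16)² + 54)² = (256 + 54)² = 310² = 96100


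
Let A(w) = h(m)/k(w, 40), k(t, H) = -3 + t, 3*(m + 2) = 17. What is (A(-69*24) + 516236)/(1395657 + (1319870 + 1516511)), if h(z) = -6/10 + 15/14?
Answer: 19983495549/163822190980 ≈ 0.12198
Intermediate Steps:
m = 11/3 (m = -2 + (1/3)*17 = -2 + 17/3 = 11/3 ≈ 3.6667)
h(z) = 33/70 (h(z) = -6*1/10 + 15*(1/14) = -3/5 + 15/14 = 33/70)
A(w) = 33/(70*(-3 + w))
(A(-69*24) + 516236)/(1395657 + (1319870 + 1516511)) = (33/(70*(-3 - 69*24)) + 516236)/(1395657 + (1319870 + 1516511)) = (33/(70*(-3 - 1656)) + 516236)/(1395657 + 2836381) = ((33/70)/(-1659) + 516236)/4232038 = ((33/70)*(-1/1659) + 516236)*(1/4232038) = (-11/38710 + 516236)*(1/4232038) = (19983495549/38710)*(1/4232038) = 19983495549/163822190980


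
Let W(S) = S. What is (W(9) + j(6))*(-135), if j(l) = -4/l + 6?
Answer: -1935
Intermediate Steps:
j(l) = 6 - 4/l
(W(9) + j(6))*(-135) = (9 + (6 - 4/6))*(-135) = (9 + (6 - 4*1/6))*(-135) = (9 + (6 - 2/3))*(-135) = (9 + 16/3)*(-135) = (43/3)*(-135) = -1935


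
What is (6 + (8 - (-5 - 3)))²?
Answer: 484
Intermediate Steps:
(6 + (8 - (-5 - 3)))² = (6 + (8 - 1*(-8)))² = (6 + (8 + 8))² = (6 + 16)² = 22² = 484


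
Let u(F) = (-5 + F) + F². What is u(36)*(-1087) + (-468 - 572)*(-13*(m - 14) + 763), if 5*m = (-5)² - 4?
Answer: -2368465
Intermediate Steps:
m = 21/5 (m = ((-5)² - 4)/5 = (25 - 4)/5 = (⅕)*21 = 21/5 ≈ 4.2000)
u(F) = -5 + F + F²
u(36)*(-1087) + (-468 - 572)*(-13*(m - 14) + 763) = (-5 + 36 + 36²)*(-1087) + (-468 - 572)*(-13*(21/5 - 14) + 763) = (-5 + 36 + 1296)*(-1087) - 1040*(-13*(-49/5) + 763) = 1327*(-1087) - 1040*(637/5 + 763) = -1442449 - 1040*4452/5 = -1442449 - 926016 = -2368465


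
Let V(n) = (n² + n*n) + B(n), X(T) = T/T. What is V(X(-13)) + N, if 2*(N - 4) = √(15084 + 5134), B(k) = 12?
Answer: 18 + √20218/2 ≈ 89.095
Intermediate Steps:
X(T) = 1
V(n) = 12 + 2*n² (V(n) = (n² + n*n) + 12 = (n² + n²) + 12 = 2*n² + 12 = 12 + 2*n²)
N = 4 + √20218/2 (N = 4 + √(15084 + 5134)/2 = 4 + √20218/2 ≈ 75.095)
V(X(-13)) + N = (12 + 2*1²) + (4 + √20218/2) = (12 + 2*1) + (4 + √20218/2) = (12 + 2) + (4 + √20218/2) = 14 + (4 + √20218/2) = 18 + √20218/2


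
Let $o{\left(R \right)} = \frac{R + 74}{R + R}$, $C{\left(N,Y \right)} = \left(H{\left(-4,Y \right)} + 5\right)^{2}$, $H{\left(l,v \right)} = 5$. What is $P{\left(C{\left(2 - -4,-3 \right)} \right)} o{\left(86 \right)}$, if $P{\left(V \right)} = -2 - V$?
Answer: $- \frac{4080}{43} \approx -94.884$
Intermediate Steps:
$C{\left(N,Y \right)} = 100$ ($C{\left(N,Y \right)} = \left(5 + 5\right)^{2} = 10^{2} = 100$)
$o{\left(R \right)} = \frac{74 + R}{2 R}$
$P{\left(C{\left(2 - -4,-3 \right)} \right)} o{\left(86 \right)} = \left(-2 - 100\right) \frac{74 + 86}{2 \cdot 86} = \left(-2 - 100\right) \frac{1}{2} \cdot \frac{1}{86} \cdot 160 = \left(-102\right) \frac{40}{43} = - \frac{4080}{43}$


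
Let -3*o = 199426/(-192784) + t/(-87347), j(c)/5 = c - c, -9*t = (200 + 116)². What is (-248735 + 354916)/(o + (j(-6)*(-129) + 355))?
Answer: 24137904243429288/80770167513187 ≈ 298.85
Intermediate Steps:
t = -99856/9 (t = -(200 + 116)²/9 = -⅑*316² = -⅑*99856 = -99856/9 ≈ -11095.)
j(c) = 0 (j(c) = 5*(c - c) = 5*0 = 0)
o = 68761363147/227327904648 (o = -(199426/(-192784) - 99856/9/(-87347))/3 = -(199426*(-1/192784) - 99856/9*(-1/87347))/3 = -(-99713/96392 + 99856/786123)/3 = -⅓*(-68761363147/75775968216) = 68761363147/227327904648 ≈ 0.30248)
(-248735 + 354916)/(o + (j(-6)*(-129) + 355)) = (-248735 + 354916)/(68761363147/227327904648 + (0*(-129) + 355)) = 106181/(68761363147/227327904648 + (0 + 355)) = 106181/(68761363147/227327904648 + 355) = 106181/(80770167513187/227327904648) = 106181*(227327904648/80770167513187) = 24137904243429288/80770167513187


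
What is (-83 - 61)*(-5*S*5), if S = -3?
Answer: -10800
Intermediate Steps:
(-83 - 61)*(-5*S*5) = (-83 - 61)*(-5*(-3)*5) = -2160*5 = -144*75 = -10800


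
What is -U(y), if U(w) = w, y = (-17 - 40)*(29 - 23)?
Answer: 342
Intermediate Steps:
y = -342 (y = -57*6 = -342)
-U(y) = -1*(-342) = 342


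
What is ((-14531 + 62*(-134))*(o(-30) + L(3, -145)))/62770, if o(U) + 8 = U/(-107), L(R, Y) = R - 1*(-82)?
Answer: -188855691/6716390 ≈ -28.119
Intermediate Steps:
L(R, Y) = 82 + R (L(R, Y) = R + 82 = 82 + R)
o(U) = -8 - U/107 (o(U) = -8 + U/(-107) = -8 + U*(-1/107) = -8 - U/107)
((-14531 + 62*(-134))*(o(-30) + L(3, -145)))/62770 = ((-14531 + 62*(-134))*((-8 - 1/107*(-30)) + (82 + 3)))/62770 = ((-14531 - 8308)*((-8 + 30/107) + 85))*(1/62770) = -22839*(-826/107 + 85)*(1/62770) = -22839*8269/107*(1/62770) = -188855691/107*1/62770 = -188855691/6716390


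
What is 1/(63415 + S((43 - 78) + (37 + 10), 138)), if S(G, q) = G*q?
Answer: 1/65071 ≈ 1.5368e-5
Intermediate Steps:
1/(63415 + S((43 - 78) + (37 + 10), 138)) = 1/(63415 + ((43 - 78) + (37 + 10))*138) = 1/(63415 + (-35 + 47)*138) = 1/(63415 + 12*138) = 1/(63415 + 1656) = 1/65071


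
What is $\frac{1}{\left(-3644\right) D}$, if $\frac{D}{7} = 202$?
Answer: $- \frac{1}{5152616} \approx -1.9408 \cdot 10^{-7}$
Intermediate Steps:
$D = 1414$ ($D = 7 \cdot 202 = 1414$)
$\frac{1}{\left(-3644\right) D} = \frac{1}{\left(-3644\right) 1414} = \frac{1}{-5152616} = - \frac{1}{5152616}$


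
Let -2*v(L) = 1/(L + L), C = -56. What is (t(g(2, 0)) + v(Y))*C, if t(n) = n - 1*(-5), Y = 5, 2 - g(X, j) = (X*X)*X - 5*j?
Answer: 294/5 ≈ 58.800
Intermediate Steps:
g(X, j) = 2 - X³ + 5*j (g(X, j) = 2 - ((X*X)*X - 5*j) = 2 - (X²*X - 5*j) = 2 - (X³ - 5*j) = 2 + (-X³ + 5*j) = 2 - X³ + 5*j)
t(n) = 5 + n (t(n) = n + 5 = 5 + n)
v(L) = -1/(4*L) (v(L) = -1/(2*(L + L)) = -1/(2*L)/2 = -1/(4*L))
(t(g(2, 0)) + v(Y))*C = ((5 + (2 - 1*2³ + 5*0)) - ¼/5)*(-56) = ((5 + (2 - 1*8 + 0)) - ¼*⅕)*(-56) = ((5 + (2 - 8 + 0)) - 1/20)*(-56) = ((5 - 6) - 1/20)*(-56) = (-1 - 1/20)*(-56) = -21/20*(-56) = 294/5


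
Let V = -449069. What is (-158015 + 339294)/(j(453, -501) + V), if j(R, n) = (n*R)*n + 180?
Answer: 181279/113254564 ≈ 0.0016006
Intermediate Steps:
j(R, n) = 180 + R*n² (j(R, n) = (R*n)*n + 180 = R*n² + 180 = 180 + R*n²)
(-158015 + 339294)/(j(453, -501) + V) = (-158015 + 339294)/((180 + 453*(-501)²) - 449069) = 181279/((180 + 453*251001) - 449069) = 181279/((180 + 113703453) - 449069) = 181279/(113703633 - 449069) = 181279/113254564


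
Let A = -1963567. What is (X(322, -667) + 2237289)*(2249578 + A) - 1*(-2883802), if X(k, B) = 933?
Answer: 640158996244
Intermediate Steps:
(X(322, -667) + 2237289)*(2249578 + A) - 1*(-2883802) = (933 + 2237289)*(2249578 - 1963567) - 1*(-2883802) = 2238222*286011 + 2883802 = 640156112442 + 2883802 = 640158996244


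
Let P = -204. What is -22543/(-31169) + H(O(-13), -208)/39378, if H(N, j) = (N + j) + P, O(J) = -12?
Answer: 437241299/613686441 ≈ 0.71248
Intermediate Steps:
H(N, j) = -204 + N + j (H(N, j) = (N + j) - 204 = -204 + N + j)
-22543/(-31169) + H(O(-13), -208)/39378 = -22543/(-31169) + (-204 - 12 - 208)/39378 = -22543*(-1/31169) - 424*1/39378 = 22543/31169 - 212/19689 = 437241299/613686441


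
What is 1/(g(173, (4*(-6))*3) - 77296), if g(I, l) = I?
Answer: -1/77123 ≈ -1.2966e-5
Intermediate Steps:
1/(g(173, (4*(-6))*3) - 77296) = 1/(173 - 77296) = 1/(-77123) = -1/77123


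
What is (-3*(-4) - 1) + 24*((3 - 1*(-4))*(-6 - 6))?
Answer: -2005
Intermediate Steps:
(-3*(-4) - 1) + 24*((3 - 1*(-4))*(-6 - 6)) = (12 - 1) + 24*((3 + 4)*(-12)) = 11 + 24*(7*(-12)) = 11 + 24*(-84) = 11 - 2016 = -2005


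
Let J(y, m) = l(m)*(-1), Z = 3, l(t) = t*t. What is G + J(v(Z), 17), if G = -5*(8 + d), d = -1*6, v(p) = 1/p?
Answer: -299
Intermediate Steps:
l(t) = t**2
J(y, m) = -m**2 (J(y, m) = m**2*(-1) = -m**2)
d = -6
G = -10 (G = -5*(8 - 6) = -5*2 = -10)
G + J(v(Z), 17) = -10 - 1*17**2 = -10 - 1*289 = -10 - 289 = -299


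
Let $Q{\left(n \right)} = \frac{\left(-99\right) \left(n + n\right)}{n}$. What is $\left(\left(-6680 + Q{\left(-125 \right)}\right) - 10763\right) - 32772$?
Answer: $-50413$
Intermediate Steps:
$Q{\left(n \right)} = -198$ ($Q{\left(n \right)} = \frac{\left(-99\right) 2 n}{n} = \frac{\left(-198\right) n}{n} = -198$)
$\left(\left(-6680 + Q{\left(-125 \right)}\right) - 10763\right) - 32772 = \left(\left(-6680 - 198\right) - 10763\right) - 32772 = \left(-6878 - 10763\right) - 32772 = -17641 - 32772 = -50413$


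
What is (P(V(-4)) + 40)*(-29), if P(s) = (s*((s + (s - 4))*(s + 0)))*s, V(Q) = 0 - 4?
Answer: -23432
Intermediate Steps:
V(Q) = -4
P(s) = s³*(-4 + 2*s) (P(s) = (s*((s + (-4 + s))*s))*s = (s*((-4 + 2*s)*s))*s = (s*(s*(-4 + 2*s)))*s = (s²*(-4 + 2*s))*s = s³*(-4 + 2*s))
(P(V(-4)) + 40)*(-29) = (2*(-4)³*(-2 - 4) + 40)*(-29) = (2*(-64)*(-6) + 40)*(-29) = (768 + 40)*(-29) = 808*(-29) = -23432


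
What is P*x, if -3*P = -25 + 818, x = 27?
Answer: -7137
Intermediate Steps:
P = -793/3 (P = -(-25 + 818)/3 = -1/3*793 = -793/3 ≈ -264.33)
P*x = -793/3*27 = -7137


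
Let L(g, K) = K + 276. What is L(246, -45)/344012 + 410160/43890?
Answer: 4703670017/503289556 ≈ 9.3459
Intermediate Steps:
L(g, K) = 276 + K
L(246, -45)/344012 + 410160/43890 = (276 - 45)/344012 + 410160/43890 = 231*(1/344012) + 410160*(1/43890) = 231/344012 + 13672/1463 = 4703670017/503289556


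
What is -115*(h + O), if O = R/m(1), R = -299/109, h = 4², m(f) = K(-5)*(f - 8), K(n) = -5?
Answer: -1397043/763 ≈ -1831.0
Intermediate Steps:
m(f) = 40 - 5*f (m(f) = -5*(f - 8) = -5*(-8 + f) = 40 - 5*f)
h = 16
R = -299/109 (R = -299*1/109 = -299/109 ≈ -2.7431)
O = -299/3815 (O = -299/(109*(40 - 5*1)) = -299/(109*(40 - 5)) = -299/109/35 = -299/109*1/35 = -299/3815 ≈ -0.078375)
-115*(h + O) = -115*(16 - 299/3815) = -115*60741/3815 = -1397043/763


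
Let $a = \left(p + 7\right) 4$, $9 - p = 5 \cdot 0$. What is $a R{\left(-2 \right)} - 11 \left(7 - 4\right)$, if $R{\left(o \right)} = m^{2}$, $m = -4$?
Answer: $991$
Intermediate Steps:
$p = 9$ ($p = 9 - 5 \cdot 0 = 9 - 0 = 9 + 0 = 9$)
$a = 64$ ($a = \left(9 + 7\right) 4 = 16 \cdot 4 = 64$)
$R{\left(o \right)} = 16$ ($R{\left(o \right)} = \left(-4\right)^{2} = 16$)
$a R{\left(-2 \right)} - 11 \left(7 - 4\right) = 64 \cdot 16 - 11 \left(7 - 4\right) = 1024 - 33 = 991$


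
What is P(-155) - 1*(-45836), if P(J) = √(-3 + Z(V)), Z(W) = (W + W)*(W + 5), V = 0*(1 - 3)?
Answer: 45836 + I*√3 ≈ 45836.0 + 1.732*I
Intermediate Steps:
V = 0 (V = 0*(-2) = 0)
Z(W) = 2*W*(5 + W) (Z(W) = (2*W)*(5 + W) = 2*W*(5 + W))
P(J) = I*√3 (P(J) = √(-3 + 2*0*(5 + 0)) = √(-3 + 2*0*5) = √(-3 + 0) = √(-3) = I*√3)
P(-155) - 1*(-45836) = I*√3 - 1*(-45836) = I*√3 + 45836 = 45836 + I*√3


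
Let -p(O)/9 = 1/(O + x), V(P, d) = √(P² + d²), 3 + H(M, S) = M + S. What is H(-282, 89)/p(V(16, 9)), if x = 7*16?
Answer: 21952/9 + 196*√337/9 ≈ 2838.9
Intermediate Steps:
x = 112
H(M, S) = -3 + M + S (H(M, S) = -3 + (M + S) = -3 + M + S)
p(O) = -9/(112 + O) (p(O) = -9/(O + 112) = -9/(112 + O))
H(-282, 89)/p(V(16, 9)) = (-3 - 282 + 89)/((-9/(112 + √(16² + 9²)))) = -(-21952/9 - 196*√(256 + 81)/9) = -(-21952/9 - 196*√337/9) = -196*(-112/9 - √337/9) = 21952/9 + 196*√337/9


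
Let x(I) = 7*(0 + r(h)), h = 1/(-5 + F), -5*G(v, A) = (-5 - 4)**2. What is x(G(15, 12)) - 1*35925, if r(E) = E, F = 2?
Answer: -107782/3 ≈ -35927.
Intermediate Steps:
G(v, A) = -81/5 (G(v, A) = -(-5 - 4)**2/5 = -1/5*(-9)**2 = -1/5*81 = -81/5)
h = -1/3 (h = 1/(-5 + 2) = 1/(-3) = -1/3 ≈ -0.33333)
x(I) = -7/3 (x(I) = 7*(0 - 1/3) = 7*(-1/3) = -7/3)
x(G(15, 12)) - 1*35925 = -7/3 - 1*35925 = -7/3 - 35925 = -107782/3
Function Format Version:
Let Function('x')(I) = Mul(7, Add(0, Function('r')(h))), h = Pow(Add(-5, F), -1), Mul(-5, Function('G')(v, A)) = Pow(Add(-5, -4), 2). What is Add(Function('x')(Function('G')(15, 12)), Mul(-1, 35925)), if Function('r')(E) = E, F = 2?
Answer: Rational(-107782, 3) ≈ -35927.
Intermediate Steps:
Function('G')(v, A) = Rational(-81, 5) (Function('G')(v, A) = Mul(Rational(-1, 5), Pow(Add(-5, -4), 2)) = Mul(Rational(-1, 5), Pow(-9, 2)) = Mul(Rational(-1, 5), 81) = Rational(-81, 5))
h = Rational(-1, 3) (h = Pow(Add(-5, 2), -1) = Pow(-3, -1) = Rational(-1, 3) ≈ -0.33333)
Function('x')(I) = Rational(-7, 3) (Function('x')(I) = Mul(7, Add(0, Rational(-1, 3))) = Mul(7, Rational(-1, 3)) = Rational(-7, 3))
Add(Function('x')(Function('G')(15, 12)), Mul(-1, 35925)) = Add(Rational(-7, 3), Mul(-1, 35925)) = Add(Rational(-7, 3), -35925) = Rational(-107782, 3)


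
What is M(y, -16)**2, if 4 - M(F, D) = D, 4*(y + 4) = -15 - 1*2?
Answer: 400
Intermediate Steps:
y = -33/4 (y = -4 + (-15 - 1*2)/4 = -4 + (-15 - 2)/4 = -4 + (1/4)*(-17) = -4 - 17/4 = -33/4 ≈ -8.2500)
M(F, D) = 4 - D
M(y, -16)**2 = (4 - 1*(-16))**2 = (4 + 16)**2 = 20**2 = 400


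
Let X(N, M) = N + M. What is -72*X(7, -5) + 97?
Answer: -47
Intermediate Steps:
X(N, M) = M + N
-72*X(7, -5) + 97 = -72*(-5 + 7) + 97 = -72*2 + 97 = -144 + 97 = -47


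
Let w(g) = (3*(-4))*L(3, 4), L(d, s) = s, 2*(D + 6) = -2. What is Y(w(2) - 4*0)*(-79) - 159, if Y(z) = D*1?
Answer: 394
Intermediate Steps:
D = -7 (D = -6 + (1/2)*(-2) = -6 - 1 = -7)
w(g) = -48 (w(g) = (3*(-4))*4 = -12*4 = -48)
Y(z) = -7 (Y(z) = -7*1 = -7)
Y(w(2) - 4*0)*(-79) - 159 = -7*(-79) - 159 = 553 - 159 = 394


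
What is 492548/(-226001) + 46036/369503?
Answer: -171593781608/83508047503 ≈ -2.0548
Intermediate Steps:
492548/(-226001) + 46036/369503 = 492548*(-1/226001) + 46036*(1/369503) = -492548/226001 + 46036/369503 = -171593781608/83508047503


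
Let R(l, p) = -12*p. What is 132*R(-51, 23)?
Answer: -36432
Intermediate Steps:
132*R(-51, 23) = 132*(-12*23) = 132*(-276) = -36432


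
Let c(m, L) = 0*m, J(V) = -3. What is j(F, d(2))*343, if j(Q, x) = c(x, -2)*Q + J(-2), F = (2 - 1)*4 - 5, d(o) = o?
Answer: -1029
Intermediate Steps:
F = -1 (F = 1*4 - 5 = 4 - 5 = -1)
c(m, L) = 0
j(Q, x) = -3 (j(Q, x) = 0*Q - 3 = 0 - 3 = -3)
j(F, d(2))*343 = -3*343 = -1029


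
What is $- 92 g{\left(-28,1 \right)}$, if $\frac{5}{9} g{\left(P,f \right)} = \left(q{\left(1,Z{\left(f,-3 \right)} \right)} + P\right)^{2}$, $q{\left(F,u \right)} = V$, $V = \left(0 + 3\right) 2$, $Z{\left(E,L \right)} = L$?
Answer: $- \frac{400752}{5} \approx -80150.0$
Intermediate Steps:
$V = 6$ ($V = 3 \cdot 2 = 6$)
$q{\left(F,u \right)} = 6$
$g{\left(P,f \right)} = \frac{9 \left(6 + P\right)^{2}}{5}$
$- 92 g{\left(-28,1 \right)} = - 92 \frac{9 \left(6 - 28\right)^{2}}{5} = - 92 \frac{9 \left(-22\right)^{2}}{5} = - 92 \cdot \frac{9}{5} \cdot 484 = \left(-92\right) \frac{4356}{5} = - \frac{400752}{5}$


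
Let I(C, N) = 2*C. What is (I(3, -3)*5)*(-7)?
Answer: -210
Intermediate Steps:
(I(3, -3)*5)*(-7) = ((2*3)*5)*(-7) = (6*5)*(-7) = 30*(-7) = -210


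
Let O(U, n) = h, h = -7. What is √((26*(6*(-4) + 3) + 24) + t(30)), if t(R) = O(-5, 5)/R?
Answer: I*√470010/30 ≈ 22.852*I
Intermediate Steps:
O(U, n) = -7
t(R) = -7/R
√((26*(6*(-4) + 3) + 24) + t(30)) = √((26*(6*(-4) + 3) + 24) - 7/30) = √((26*(-24 + 3) + 24) - 7*1/30) = √((26*(-21) + 24) - 7/30) = √((-546 + 24) - 7/30) = √(-522 - 7/30) = √(-15667/30) = I*√470010/30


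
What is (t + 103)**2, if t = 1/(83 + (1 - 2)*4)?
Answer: 66227044/6241 ≈ 10612.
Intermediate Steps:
t = 1/79 (t = 1/(83 - 1*4) = 1/(83 - 4) = 1/79 ≈ 0.012658)
(t + 103)**2 = (1/79 + 103)**2 = (8138/79)**2 = 66227044/6241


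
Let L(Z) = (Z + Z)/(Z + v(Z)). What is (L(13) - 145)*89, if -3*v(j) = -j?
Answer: -25543/2 ≈ -12772.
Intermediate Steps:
v(j) = j/3 (v(j) = -(-1)*j/3 = j/3)
L(Z) = 3/2 (L(Z) = (Z + Z)/(Z + Z/3) = (2*Z)/((4*Z/3)) = (2*Z)*(3/(4*Z)) = 3/2)
(L(13) - 145)*89 = (3/2 - 145)*89 = -287/2*89 = -25543/2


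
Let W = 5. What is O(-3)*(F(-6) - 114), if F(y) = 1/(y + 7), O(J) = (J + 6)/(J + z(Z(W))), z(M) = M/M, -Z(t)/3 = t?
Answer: 339/2 ≈ 169.50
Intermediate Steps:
Z(t) = -3*t
z(M) = 1
O(J) = (6 + J)/(1 + J) (O(J) = (J + 6)/(J + 1) = (6 + J)/(1 + J))
F(y) = 1/(7 + y)
O(-3)*(F(-6) - 114) = ((6 - 3)/(1 - 3))*(1/(7 - 6) - 114) = (3/(-2))*(1/1 - 114) = (-½*3)*(1 - 114) = -3/2*(-113) = 339/2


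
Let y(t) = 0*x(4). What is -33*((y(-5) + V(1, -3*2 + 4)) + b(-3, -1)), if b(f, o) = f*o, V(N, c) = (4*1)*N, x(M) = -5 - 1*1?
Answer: -231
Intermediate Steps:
x(M) = -6 (x(M) = -5 - 1 = -6)
V(N, c) = 4*N
y(t) = 0 (y(t) = 0*(-6) = 0)
-33*((y(-5) + V(1, -3*2 + 4)) + b(-3, -1)) = -33*((0 + 4*1) - 3*(-1)) = -33*((0 + 4) + 3) = -33*(4 + 3) = -33*7 = -231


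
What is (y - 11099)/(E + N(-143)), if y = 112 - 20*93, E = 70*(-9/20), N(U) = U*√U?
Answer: 1618722/11700797 - 7348484*I*√143/11700797 ≈ 0.13834 - 7.5102*I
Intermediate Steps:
N(U) = U^(3/2)
E = -63/2 (E = 70*(-9*1/20) = 70*(-9/20) = -63/2 ≈ -31.500)
y = -1748 (y = 112 - 1860 = -1748)
(y - 11099)/(E + N(-143)) = (-1748 - 11099)/(-63/2 + (-143)^(3/2)) = -12847/(-63/2 - 143*I*√143)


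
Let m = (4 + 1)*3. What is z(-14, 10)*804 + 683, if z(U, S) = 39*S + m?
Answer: 326303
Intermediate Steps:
m = 15 (m = 5*3 = 15)
z(U, S) = 15 + 39*S (z(U, S) = 39*S + 15 = 15 + 39*S)
z(-14, 10)*804 + 683 = (15 + 39*10)*804 + 683 = (15 + 390)*804 + 683 = 405*804 + 683 = 325620 + 683 = 326303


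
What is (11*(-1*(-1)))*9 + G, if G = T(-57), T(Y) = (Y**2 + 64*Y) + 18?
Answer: -282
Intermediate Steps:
T(Y) = 18 + Y**2 + 64*Y
G = -381 (G = 18 + (-57)**2 + 64*(-57) = 18 + 3249 - 3648 = -381)
(11*(-1*(-1)))*9 + G = (11*(-1*(-1)))*9 - 381 = (11*1)*9 - 381 = 11*9 - 381 = 99 - 381 = -282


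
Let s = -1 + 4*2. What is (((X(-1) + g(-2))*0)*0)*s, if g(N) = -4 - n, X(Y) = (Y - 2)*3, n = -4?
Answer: 0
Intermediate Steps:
X(Y) = -6 + 3*Y (X(Y) = (-2 + Y)*3 = -6 + 3*Y)
g(N) = 0 (g(N) = -4 - 1*(-4) = -4 + 4 = 0)
s = 7 (s = -1 + 8 = 7)
(((X(-1) + g(-2))*0)*0)*s = ((((-6 + 3*(-1)) + 0)*0)*0)*7 = ((((-6 - 3) + 0)*0)*0)*7 = (((-9 + 0)*0)*0)*7 = (-9*0*0)*7 = (0*0)*7 = 0*7 = 0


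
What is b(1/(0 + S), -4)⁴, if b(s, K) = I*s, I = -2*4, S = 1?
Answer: 4096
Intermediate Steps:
I = -8
b(s, K) = -8*s
b(1/(0 + S), -4)⁴ = (-8/(0 + 1))⁴ = (-8/1)⁴ = (-8*1)⁴ = (-8)⁴ = 4096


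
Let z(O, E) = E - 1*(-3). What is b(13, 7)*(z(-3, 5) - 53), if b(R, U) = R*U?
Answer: -4095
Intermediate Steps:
z(O, E) = 3 + E (z(O, E) = E + 3 = 3 + E)
b(13, 7)*(z(-3, 5) - 53) = (13*7)*((3 + 5) - 53) = 91*(8 - 53) = 91*(-45) = -4095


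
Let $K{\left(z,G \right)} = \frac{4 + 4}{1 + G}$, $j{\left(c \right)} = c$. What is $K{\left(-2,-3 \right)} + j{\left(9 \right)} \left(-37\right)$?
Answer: $-337$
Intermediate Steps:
$K{\left(z,G \right)} = \frac{8}{1 + G}$
$K{\left(-2,-3 \right)} + j{\left(9 \right)} \left(-37\right) = \frac{8}{1 - 3} + 9 \left(-37\right) = \frac{8}{-2} - 333 = 8 \left(- \frac{1}{2}\right) - 333 = -4 - 333 = -337$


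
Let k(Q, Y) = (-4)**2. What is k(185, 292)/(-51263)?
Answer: -16/51263 ≈ -0.00031212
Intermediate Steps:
k(Q, Y) = 16
k(185, 292)/(-51263) = 16/(-51263) = 16*(-1/51263) = -16/51263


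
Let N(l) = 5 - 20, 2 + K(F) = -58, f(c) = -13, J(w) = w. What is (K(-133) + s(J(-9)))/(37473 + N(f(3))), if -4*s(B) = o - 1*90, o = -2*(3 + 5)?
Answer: -67/74916 ≈ -0.00089434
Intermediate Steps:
o = -16 (o = -2*8 = -16)
K(F) = -60 (K(F) = -2 - 58 = -60)
s(B) = 53/2 (s(B) = -(-16 - 1*90)/4 = -(-16 - 90)/4 = -1/4*(-106) = 53/2)
N(l) = -15
(K(-133) + s(J(-9)))/(37473 + N(f(3))) = (-60 + 53/2)/(37473 - 15) = -67/2/37458 = -67/2*1/37458 = -67/74916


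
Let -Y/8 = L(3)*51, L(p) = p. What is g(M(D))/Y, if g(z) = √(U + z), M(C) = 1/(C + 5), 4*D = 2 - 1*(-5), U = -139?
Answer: -I*√11247/11016 ≈ -0.0096271*I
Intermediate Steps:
D = 7/4 (D = (2 - 1*(-5))/4 = (2 + 5)/4 = (¼)*7 = 7/4 ≈ 1.7500)
Y = -1224 (Y = -24*51 = -8*153 = -1224)
M(C) = 1/(5 + C)
g(z) = √(-139 + z)
g(M(D))/Y = √(-139 + 1/(5 + 7/4))/(-1224) = √(-139 + 1/(27/4))*(-1/1224) = √(-139 + 4/27)*(-1/1224) = √(-3749/27)*(-1/1224) = (I*√11247/9)*(-1/1224) = -I*√11247/11016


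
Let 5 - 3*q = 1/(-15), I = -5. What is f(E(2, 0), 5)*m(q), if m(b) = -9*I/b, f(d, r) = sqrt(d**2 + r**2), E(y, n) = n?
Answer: 10125/76 ≈ 133.22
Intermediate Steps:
q = 76/45 (q = 5/3 - 1/3/(-15) = 5/3 - 1/3*(-1/15) = 5/3 + 1/45 = 76/45 ≈ 1.6889)
m(b) = 45/b (m(b) = -(-45)/b = 45/b)
f(E(2, 0), 5)*m(q) = sqrt(0**2 + 5**2)*(45/(76/45)) = sqrt(0 + 25)*(45*(45/76)) = sqrt(25)*(2025/76) = 5*(2025/76) = 10125/76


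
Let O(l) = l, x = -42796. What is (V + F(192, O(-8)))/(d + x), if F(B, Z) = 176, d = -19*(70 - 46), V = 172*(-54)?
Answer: 2278/10813 ≈ 0.21067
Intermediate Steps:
V = -9288
d = -456 (d = -19*24 = -456)
(V + F(192, O(-8)))/(d + x) = (-9288 + 176)/(-456 - 42796) = -9112/(-43252) = -9112*(-1/43252) = 2278/10813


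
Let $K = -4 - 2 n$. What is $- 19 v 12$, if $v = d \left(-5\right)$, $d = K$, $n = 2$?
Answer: $-9120$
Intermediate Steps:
$K = -8$ ($K = -4 - 4 = -8$)
$d = -8$
$v = 40$ ($v = \left(-8\right) \left(-5\right) = 40$)
$- 19 v 12 = \left(-19\right) 40 \cdot 12 = \left(-760\right) 12 = -9120$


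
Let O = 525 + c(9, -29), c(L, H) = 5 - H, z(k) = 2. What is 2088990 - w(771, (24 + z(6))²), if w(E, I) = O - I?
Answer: 2089107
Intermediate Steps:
O = 559 (O = 525 + (5 - 1*(-29)) = 525 + (5 + 29) = 525 + 34 = 559)
w(E, I) = 559 - I
2088990 - w(771, (24 + z(6))²) = 2088990 - (559 - (24 + 2)²) = 2088990 - (559 - 1*26²) = 2088990 - (559 - 1*676) = 2088990 - (559 - 676) = 2088990 - 1*(-117) = 2088990 + 117 = 2089107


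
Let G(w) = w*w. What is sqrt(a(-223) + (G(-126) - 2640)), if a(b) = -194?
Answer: sqrt(13042) ≈ 114.20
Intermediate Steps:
G(w) = w**2
sqrt(a(-223) + (G(-126) - 2640)) = sqrt(-194 + ((-126)**2 - 2640)) = sqrt(-194 + (15876 - 2640)) = sqrt(-194 + 13236) = sqrt(13042)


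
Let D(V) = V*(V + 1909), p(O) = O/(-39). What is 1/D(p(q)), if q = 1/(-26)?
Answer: 1028196/1935727 ≈ 0.53117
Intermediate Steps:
q = -1/26 ≈ -0.038462
p(O) = -O/39 (p(O) = O*(-1/39) = -O/39)
D(V) = V*(1909 + V)
1/D(p(q)) = 1/((-1/39*(-1/26))*(1909 - 1/39*(-1/26))) = 1/((1909 + 1/1014)/1014) = 1/((1/1014)*(1935727/1014)) = 1/(1935727/1028196) = 1028196/1935727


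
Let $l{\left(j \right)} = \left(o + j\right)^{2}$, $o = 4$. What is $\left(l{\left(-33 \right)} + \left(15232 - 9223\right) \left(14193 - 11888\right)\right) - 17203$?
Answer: $13834383$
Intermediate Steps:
$l{\left(j \right)} = \left(4 + j\right)^{2}$
$\left(l{\left(-33 \right)} + \left(15232 - 9223\right) \left(14193 - 11888\right)\right) - 17203 = \left(\left(4 - 33\right)^{2} + \left(15232 - 9223\right) \left(14193 - 11888\right)\right) - 17203 = \left(\left(-29\right)^{2} + 6009 \cdot 2305\right) - 17203 = \left(841 + 13850745\right) - 17203 = 13851586 - 17203 = 13834383$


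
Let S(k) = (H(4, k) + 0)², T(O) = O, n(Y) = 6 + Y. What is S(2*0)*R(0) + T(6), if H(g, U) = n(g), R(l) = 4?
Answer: 406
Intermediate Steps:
H(g, U) = 6 + g
S(k) = 100 (S(k) = ((6 + 4) + 0)² = (10 + 0)² = 10² = 100)
S(2*0)*R(0) + T(6) = 100*4 + 6 = 400 + 6 = 406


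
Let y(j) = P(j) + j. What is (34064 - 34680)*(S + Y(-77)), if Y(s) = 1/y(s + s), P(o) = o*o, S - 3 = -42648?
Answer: 4019205956/153 ≈ 2.6269e+7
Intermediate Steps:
S = -42645 (S = 3 - 42648 = -42645)
P(o) = o²
y(j) = j + j² (y(j) = j² + j = j + j²)
Y(s) = 1/(2*s*(1 + 2*s)) (Y(s) = 1/((s + s)*(1 + (s + s))) = 1/((2*s)*(1 + 2*s)) = 1/(2*s*(1 + 2*s)))
(34064 - 34680)*(S + Y(-77)) = (34064 - 34680)*(-42645 + (½)/(-77*(1 + 2*(-77)))) = -616*(-42645 + (½)*(-1/77)/(1 - 154)) = -616*(-42645 + (½)*(-1/77)/(-153)) = -616*(-42645 + (½)*(-1/77)*(-1/153)) = -616*(-42645 + 1/23562) = -616*(-1004801489/23562) = 4019205956/153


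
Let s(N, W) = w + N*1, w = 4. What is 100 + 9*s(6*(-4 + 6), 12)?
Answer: 244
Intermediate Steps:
s(N, W) = 4 + N (s(N, W) = 4 + N*1 = 4 + N)
100 + 9*s(6*(-4 + 6), 12) = 100 + 9*(4 + 6*(-4 + 6)) = 100 + 9*(4 + 6*2) = 100 + 9*(4 + 12) = 100 + 9*16 = 100 + 144 = 244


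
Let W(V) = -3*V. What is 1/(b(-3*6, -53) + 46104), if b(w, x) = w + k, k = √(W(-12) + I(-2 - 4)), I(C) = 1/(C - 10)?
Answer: 737376/33982709761 - 20*√23/33982709761 ≈ 2.1696e-5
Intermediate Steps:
I(C) = 1/(-10 + C)
k = 5*√23/4 (k = √(-3*(-12) + 1/(-10 + (-2 - 4))) = √(36 + 1/(-10 - 6)) = √(36 + 1/(-16)) = √(36 - 1/16) = √(575/16) = 5*√23/4 ≈ 5.9948)
b(w, x) = w + 5*√23/4
1/(b(-3*6, -53) + 46104) = 1/((-3*6 + 5*√23/4) + 46104) = 1/((-18 + 5*√23/4) + 46104) = 1/(46086 + 5*√23/4)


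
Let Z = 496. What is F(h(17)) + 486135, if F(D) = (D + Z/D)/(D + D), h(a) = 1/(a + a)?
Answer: 1545647/2 ≈ 7.7282e+5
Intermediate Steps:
h(a) = 1/(2*a)
F(D) = (D + 496/D)/(2*D) (F(D) = (D + 496/D)/(D + D) = (D + 496/D)/((2*D)) = (D + 496/D)*(1/(2*D)) = (D + 496/D)/(2*D))
F(h(17)) + 486135 = (½ + 248/((½)/17)²) + 486135 = (½ + 248/((½)*(1/17))²) + 486135 = (½ + 248/34⁻²) + 486135 = (½ + 248*1156) + 486135 = (½ + 286688) + 486135 = 573377/2 + 486135 = 1545647/2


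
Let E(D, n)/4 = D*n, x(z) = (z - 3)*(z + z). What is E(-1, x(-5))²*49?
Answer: 5017600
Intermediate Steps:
x(z) = 2*z*(-3 + z) (x(z) = (-3 + z)*(2*z) = 2*z*(-3 + z))
E(D, n) = 4*D*n (E(D, n) = 4*(D*n) = 4*D*n)
E(-1, x(-5))²*49 = (4*(-1)*(2*(-5)*(-3 - 5)))²*49 = (4*(-1)*(2*(-5)*(-8)))²*49 = (4*(-1)*80)²*49 = (-320)²*49 = 102400*49 = 5017600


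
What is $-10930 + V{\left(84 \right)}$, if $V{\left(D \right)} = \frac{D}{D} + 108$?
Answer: $-10821$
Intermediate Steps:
$V{\left(D \right)} = 109$ ($V{\left(D \right)} = 1 + 108 = 109$)
$-10930 + V{\left(84 \right)} = -10930 + 109 = -10821$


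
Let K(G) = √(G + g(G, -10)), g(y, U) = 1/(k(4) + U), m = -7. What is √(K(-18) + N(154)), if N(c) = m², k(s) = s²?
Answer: √(1764 + 6*I*√642)/6 ≈ 7.0065 + 0.30136*I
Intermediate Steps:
g(y, U) = 1/(16 + U) (g(y, U) = 1/(4² + U) = 1/(16 + U))
K(G) = √(⅙ + G) (K(G) = √(G + 1/(16 - 10)) = √(G + 1/6) = √(G + ⅙) = √(⅙ + G))
N(c) = 49 (N(c) = (-7)² = 49)
√(K(-18) + N(154)) = √(√(6 + 36*(-18))/6 + 49) = √(√(6 - 648)/6 + 49) = √(√(-642)/6 + 49) = √((I*√642)/6 + 49) = √(I*√642/6 + 49) = √(49 + I*√642/6)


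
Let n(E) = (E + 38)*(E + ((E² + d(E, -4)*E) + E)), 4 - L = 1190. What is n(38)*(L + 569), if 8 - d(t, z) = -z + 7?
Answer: -65930152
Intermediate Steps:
L = -1186 (L = 4 - 1*1190 = 4 - 1190 = -1186)
d(t, z) = 1 + z (d(t, z) = 8 - (-z + 7) = 8 - (7 - z) = 8 + (-7 + z) = 1 + z)
n(E) = (38 + E)*(E² - E) (n(E) = (E + 38)*(E + ((E² + (1 - 4)*E) + E)) = (38 + E)*(E + ((E² - 3*E) + E)) = (38 + E)*(E + (E² - 2*E)) = (38 + E)*(E² - E))
n(38)*(L + 569) = (38*(-38 + 38² + 37*38))*(-1186 + 569) = (38*(-38 + 1444 + 1406))*(-617) = (38*2812)*(-617) = 106856*(-617) = -65930152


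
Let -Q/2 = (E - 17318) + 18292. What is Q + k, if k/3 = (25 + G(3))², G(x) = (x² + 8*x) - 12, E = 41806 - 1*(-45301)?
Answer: -169814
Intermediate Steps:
E = 87107 (E = 41806 + 45301 = 87107)
Q = -176162 (Q = -2*((87107 - 17318) + 18292) = -2*(69789 + 18292) = -2*88081 = -176162)
G(x) = -12 + x² + 8*x
k = 6348 (k = 3*(25 + (-12 + 3² + 8*3))² = 3*(25 + (-12 + 9 + 24))² = 3*(25 + 21)² = 3*46² = 3*2116 = 6348)
Q + k = -176162 + 6348 = -169814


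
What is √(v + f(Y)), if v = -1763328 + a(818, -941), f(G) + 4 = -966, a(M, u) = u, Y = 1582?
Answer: I*√1765239 ≈ 1328.6*I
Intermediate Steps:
f(G) = -970 (f(G) = -4 - 966 = -970)
v = -1764269 (v = -1763328 - 941 = -1764269)
√(v + f(Y)) = √(-1764269 - 970) = √(-1765239) = I*√1765239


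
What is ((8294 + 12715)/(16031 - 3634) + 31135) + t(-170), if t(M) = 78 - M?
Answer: 389076060/12397 ≈ 31385.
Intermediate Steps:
((8294 + 12715)/(16031 - 3634) + 31135) + t(-170) = ((8294 + 12715)/(16031 - 3634) + 31135) + (78 - 1*(-170)) = (21009/12397 + 31135) + (78 + 170) = (21009*(1/12397) + 31135) + 248 = (21009/12397 + 31135) + 248 = 386001604/12397 + 248 = 389076060/12397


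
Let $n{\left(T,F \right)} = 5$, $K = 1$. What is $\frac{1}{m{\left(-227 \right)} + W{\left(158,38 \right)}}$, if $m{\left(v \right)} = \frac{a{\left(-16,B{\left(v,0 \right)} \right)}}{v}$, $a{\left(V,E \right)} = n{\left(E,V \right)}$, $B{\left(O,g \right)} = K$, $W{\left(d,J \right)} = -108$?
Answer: $- \frac{227}{24521} \approx -0.0092574$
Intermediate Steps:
$B{\left(O,g \right)} = 1$
$a{\left(V,E \right)} = 5$
$m{\left(v \right)} = \frac{5}{v}$
$\frac{1}{m{\left(-227 \right)} + W{\left(158,38 \right)}} = \frac{1}{\frac{5}{-227} - 108} = \frac{1}{5 \left(- \frac{1}{227}\right) - 108} = \frac{1}{- \frac{5}{227} - 108} = \frac{1}{- \frac{24521}{227}} = - \frac{227}{24521}$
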